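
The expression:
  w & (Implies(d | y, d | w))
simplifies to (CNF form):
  w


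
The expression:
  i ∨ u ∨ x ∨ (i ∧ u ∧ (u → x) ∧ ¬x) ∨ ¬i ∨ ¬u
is always true.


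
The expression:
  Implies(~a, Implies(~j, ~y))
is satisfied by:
  {a: True, j: True, y: False}
  {a: True, j: False, y: False}
  {j: True, a: False, y: False}
  {a: False, j: False, y: False}
  {a: True, y: True, j: True}
  {a: True, y: True, j: False}
  {y: True, j: True, a: False}


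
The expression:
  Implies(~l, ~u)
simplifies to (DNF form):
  l | ~u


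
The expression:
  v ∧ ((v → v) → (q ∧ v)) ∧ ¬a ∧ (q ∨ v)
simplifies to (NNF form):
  q ∧ v ∧ ¬a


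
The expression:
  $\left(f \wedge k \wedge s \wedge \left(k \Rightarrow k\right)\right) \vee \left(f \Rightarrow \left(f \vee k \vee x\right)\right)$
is always true.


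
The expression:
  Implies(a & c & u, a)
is always true.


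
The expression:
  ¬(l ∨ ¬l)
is never true.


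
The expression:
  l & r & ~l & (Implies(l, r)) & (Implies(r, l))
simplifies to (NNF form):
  False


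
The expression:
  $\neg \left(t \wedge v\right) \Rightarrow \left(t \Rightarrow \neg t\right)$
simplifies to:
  $v \vee \neg t$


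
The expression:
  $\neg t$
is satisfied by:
  {t: False}


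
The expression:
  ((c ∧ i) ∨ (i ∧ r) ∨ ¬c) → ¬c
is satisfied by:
  {c: False, i: False}
  {i: True, c: False}
  {c: True, i: False}


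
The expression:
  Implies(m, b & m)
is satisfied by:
  {b: True, m: False}
  {m: False, b: False}
  {m: True, b: True}


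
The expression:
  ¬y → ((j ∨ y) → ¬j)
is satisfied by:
  {y: True, j: False}
  {j: False, y: False}
  {j: True, y: True}


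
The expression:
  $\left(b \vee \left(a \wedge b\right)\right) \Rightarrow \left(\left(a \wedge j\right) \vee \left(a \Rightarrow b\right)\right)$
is always true.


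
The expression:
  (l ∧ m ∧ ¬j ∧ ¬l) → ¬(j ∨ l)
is always true.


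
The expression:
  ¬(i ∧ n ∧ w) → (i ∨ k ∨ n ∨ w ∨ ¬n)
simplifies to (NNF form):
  True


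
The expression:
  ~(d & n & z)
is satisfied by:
  {z: False, d: False, n: False}
  {n: True, z: False, d: False}
  {d: True, z: False, n: False}
  {n: True, d: True, z: False}
  {z: True, n: False, d: False}
  {n: True, z: True, d: False}
  {d: True, z: True, n: False}


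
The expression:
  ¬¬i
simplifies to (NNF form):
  i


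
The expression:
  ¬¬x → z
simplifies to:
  z ∨ ¬x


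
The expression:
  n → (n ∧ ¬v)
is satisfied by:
  {v: False, n: False}
  {n: True, v: False}
  {v: True, n: False}


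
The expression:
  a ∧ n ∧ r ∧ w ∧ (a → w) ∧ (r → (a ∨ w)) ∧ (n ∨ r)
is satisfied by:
  {r: True, a: True, w: True, n: True}


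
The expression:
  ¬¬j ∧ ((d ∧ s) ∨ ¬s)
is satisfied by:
  {d: True, j: True, s: False}
  {j: True, s: False, d: False}
  {d: True, s: True, j: True}


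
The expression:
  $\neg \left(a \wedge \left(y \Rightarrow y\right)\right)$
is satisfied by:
  {a: False}


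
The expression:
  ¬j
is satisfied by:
  {j: False}


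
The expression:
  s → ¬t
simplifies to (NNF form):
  ¬s ∨ ¬t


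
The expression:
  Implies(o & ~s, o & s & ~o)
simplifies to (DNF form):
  s | ~o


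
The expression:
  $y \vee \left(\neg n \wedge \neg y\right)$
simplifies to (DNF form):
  $y \vee \neg n$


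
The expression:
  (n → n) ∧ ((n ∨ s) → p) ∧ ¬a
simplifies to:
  ¬a ∧ (p ∨ ¬n) ∧ (p ∨ ¬s)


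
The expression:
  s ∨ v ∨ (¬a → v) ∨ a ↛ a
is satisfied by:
  {a: True, v: True, s: True}
  {a: True, v: True, s: False}
  {a: True, s: True, v: False}
  {a: True, s: False, v: False}
  {v: True, s: True, a: False}
  {v: True, s: False, a: False}
  {s: True, v: False, a: False}


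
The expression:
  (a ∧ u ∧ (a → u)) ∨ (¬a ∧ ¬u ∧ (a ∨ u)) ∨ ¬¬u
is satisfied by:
  {u: True}


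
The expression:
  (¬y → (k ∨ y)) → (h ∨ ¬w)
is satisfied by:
  {h: True, k: False, w: False, y: False}
  {y: True, h: True, k: False, w: False}
  {h: True, k: True, w: False, y: False}
  {y: True, h: True, k: True, w: False}
  {y: False, k: False, w: False, h: False}
  {y: True, k: False, w: False, h: False}
  {k: True, y: False, w: False, h: False}
  {y: True, k: True, w: False, h: False}
  {w: True, h: True, y: False, k: False}
  {y: True, w: True, h: True, k: False}
  {w: True, h: True, k: True, y: False}
  {y: True, w: True, h: True, k: True}
  {w: True, h: False, k: False, y: False}


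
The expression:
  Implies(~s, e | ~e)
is always true.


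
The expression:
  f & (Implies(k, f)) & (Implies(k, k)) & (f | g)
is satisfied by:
  {f: True}


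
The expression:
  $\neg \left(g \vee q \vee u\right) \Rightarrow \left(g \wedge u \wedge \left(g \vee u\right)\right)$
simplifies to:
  $g \vee q \vee u$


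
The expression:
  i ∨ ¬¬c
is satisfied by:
  {i: True, c: True}
  {i: True, c: False}
  {c: True, i: False}


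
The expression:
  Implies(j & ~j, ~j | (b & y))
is always true.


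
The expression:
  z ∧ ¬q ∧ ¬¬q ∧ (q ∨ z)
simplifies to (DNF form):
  False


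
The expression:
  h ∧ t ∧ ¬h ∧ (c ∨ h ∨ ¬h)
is never true.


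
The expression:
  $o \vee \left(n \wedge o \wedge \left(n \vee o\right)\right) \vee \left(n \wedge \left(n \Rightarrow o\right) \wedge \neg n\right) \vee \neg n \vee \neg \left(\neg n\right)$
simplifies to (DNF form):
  $\text{True}$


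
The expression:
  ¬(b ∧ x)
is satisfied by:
  {x: False, b: False}
  {b: True, x: False}
  {x: True, b: False}


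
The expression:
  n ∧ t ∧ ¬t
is never true.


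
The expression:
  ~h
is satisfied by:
  {h: False}


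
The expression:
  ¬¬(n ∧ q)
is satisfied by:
  {q: True, n: True}


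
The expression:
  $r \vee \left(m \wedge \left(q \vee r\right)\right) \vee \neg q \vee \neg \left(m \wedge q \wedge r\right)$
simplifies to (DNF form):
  $\text{True}$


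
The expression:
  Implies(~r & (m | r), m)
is always true.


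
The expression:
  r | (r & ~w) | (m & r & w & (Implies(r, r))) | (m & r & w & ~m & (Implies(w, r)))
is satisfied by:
  {r: True}


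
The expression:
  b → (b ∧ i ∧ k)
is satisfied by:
  {i: True, k: True, b: False}
  {i: True, k: False, b: False}
  {k: True, i: False, b: False}
  {i: False, k: False, b: False}
  {i: True, b: True, k: True}


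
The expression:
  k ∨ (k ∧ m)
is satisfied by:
  {k: True}


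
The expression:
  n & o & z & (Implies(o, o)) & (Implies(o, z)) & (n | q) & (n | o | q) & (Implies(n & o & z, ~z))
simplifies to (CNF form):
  False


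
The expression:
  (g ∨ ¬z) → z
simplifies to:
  z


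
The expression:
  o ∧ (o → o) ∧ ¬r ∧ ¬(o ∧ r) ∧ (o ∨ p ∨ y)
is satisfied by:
  {o: True, r: False}


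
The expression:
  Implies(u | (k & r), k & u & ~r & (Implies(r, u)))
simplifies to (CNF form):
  (k | ~k) & (k | ~u) & (~k | ~r) & (~r | ~u)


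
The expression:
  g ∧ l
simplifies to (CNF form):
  g ∧ l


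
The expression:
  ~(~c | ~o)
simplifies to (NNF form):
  c & o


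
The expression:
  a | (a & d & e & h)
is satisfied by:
  {a: True}


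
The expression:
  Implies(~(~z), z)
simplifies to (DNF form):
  True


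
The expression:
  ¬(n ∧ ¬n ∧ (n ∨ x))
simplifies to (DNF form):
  True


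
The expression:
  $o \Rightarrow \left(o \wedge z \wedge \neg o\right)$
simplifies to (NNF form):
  $\neg o$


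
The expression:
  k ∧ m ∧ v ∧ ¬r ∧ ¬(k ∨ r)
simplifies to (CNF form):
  False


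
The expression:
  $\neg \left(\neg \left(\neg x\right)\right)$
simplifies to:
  $\neg x$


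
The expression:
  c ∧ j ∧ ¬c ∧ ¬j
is never true.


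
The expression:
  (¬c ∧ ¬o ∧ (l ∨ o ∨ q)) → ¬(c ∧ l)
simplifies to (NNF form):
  True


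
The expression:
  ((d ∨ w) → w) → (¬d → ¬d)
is always true.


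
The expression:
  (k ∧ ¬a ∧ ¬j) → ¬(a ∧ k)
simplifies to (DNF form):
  True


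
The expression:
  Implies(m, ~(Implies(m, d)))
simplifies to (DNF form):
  ~d | ~m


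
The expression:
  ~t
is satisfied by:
  {t: False}


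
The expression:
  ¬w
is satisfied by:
  {w: False}


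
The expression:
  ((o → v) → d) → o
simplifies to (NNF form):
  o ∨ ¬d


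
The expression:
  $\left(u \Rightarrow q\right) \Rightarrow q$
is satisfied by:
  {q: True, u: True}
  {q: True, u: False}
  {u: True, q: False}


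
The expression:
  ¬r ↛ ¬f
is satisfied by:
  {f: True, r: False}


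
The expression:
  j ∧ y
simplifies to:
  j ∧ y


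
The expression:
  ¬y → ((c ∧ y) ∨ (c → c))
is always true.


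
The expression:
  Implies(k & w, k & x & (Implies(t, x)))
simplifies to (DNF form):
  x | ~k | ~w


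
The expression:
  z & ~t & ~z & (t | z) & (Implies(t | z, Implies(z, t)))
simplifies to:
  False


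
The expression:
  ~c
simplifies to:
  ~c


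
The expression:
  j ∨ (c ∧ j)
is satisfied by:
  {j: True}


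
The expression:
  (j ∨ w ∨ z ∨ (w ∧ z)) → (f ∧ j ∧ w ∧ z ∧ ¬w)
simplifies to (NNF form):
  ¬j ∧ ¬w ∧ ¬z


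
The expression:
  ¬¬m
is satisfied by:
  {m: True}


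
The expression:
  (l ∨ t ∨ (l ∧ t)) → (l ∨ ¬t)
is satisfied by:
  {l: True, t: False}
  {t: False, l: False}
  {t: True, l: True}


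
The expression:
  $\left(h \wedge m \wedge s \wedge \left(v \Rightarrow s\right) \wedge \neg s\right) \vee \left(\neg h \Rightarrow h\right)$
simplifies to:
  $h$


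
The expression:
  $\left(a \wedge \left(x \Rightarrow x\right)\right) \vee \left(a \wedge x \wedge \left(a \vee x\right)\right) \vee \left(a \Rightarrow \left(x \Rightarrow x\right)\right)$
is always true.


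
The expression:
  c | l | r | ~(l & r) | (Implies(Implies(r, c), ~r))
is always true.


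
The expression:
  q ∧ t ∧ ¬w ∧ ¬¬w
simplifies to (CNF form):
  False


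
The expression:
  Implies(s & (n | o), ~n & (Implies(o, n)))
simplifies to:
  ~s | (~n & ~o)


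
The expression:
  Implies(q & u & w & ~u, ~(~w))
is always true.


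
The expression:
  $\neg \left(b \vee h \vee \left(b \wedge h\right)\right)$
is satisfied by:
  {h: False, b: False}


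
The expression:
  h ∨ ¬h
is always true.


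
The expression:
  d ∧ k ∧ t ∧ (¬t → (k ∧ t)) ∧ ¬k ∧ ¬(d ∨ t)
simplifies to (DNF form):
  False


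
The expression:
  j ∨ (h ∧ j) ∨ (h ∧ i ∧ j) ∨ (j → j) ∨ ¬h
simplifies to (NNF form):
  True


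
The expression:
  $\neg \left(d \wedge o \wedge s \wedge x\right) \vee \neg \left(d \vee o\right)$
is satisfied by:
  {s: False, o: False, d: False, x: False}
  {x: True, s: False, o: False, d: False}
  {d: True, s: False, o: False, x: False}
  {x: True, d: True, s: False, o: False}
  {o: True, x: False, s: False, d: False}
  {x: True, o: True, s: False, d: False}
  {d: True, o: True, x: False, s: False}
  {x: True, d: True, o: True, s: False}
  {s: True, d: False, o: False, x: False}
  {x: True, s: True, d: False, o: False}
  {d: True, s: True, x: False, o: False}
  {x: True, d: True, s: True, o: False}
  {o: True, s: True, d: False, x: False}
  {x: True, o: True, s: True, d: False}
  {d: True, o: True, s: True, x: False}


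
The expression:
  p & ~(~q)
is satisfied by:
  {p: True, q: True}


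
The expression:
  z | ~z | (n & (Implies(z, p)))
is always true.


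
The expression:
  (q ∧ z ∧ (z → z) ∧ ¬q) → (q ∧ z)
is always true.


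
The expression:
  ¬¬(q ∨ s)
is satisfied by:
  {q: True, s: True}
  {q: True, s: False}
  {s: True, q: False}


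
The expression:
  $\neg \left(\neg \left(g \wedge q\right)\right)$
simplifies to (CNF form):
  $g \wedge q$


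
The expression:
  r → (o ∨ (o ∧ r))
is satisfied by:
  {o: True, r: False}
  {r: False, o: False}
  {r: True, o: True}


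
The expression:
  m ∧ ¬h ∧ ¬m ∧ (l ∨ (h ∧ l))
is never true.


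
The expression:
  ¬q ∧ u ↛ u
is never true.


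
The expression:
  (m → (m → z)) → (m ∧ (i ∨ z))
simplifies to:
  m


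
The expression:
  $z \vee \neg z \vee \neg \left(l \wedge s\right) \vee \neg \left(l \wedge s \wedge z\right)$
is always true.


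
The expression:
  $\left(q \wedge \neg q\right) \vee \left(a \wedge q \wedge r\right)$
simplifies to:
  $a \wedge q \wedge r$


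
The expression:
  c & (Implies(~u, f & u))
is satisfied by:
  {c: True, u: True}


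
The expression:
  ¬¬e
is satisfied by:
  {e: True}


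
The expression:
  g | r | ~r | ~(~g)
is always true.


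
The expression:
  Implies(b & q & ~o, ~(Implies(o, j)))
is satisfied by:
  {o: True, q: False, b: False}
  {q: False, b: False, o: False}
  {b: True, o: True, q: False}
  {b: True, q: False, o: False}
  {o: True, q: True, b: False}
  {q: True, o: False, b: False}
  {b: True, q: True, o: True}


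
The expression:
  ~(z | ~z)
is never true.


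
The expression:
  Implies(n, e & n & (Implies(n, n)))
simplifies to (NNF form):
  e | ~n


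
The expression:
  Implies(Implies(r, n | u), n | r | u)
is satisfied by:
  {r: True, n: True, u: True}
  {r: True, n: True, u: False}
  {r: True, u: True, n: False}
  {r: True, u: False, n: False}
  {n: True, u: True, r: False}
  {n: True, u: False, r: False}
  {u: True, n: False, r: False}


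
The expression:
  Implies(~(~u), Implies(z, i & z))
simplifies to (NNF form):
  i | ~u | ~z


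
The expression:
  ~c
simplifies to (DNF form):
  ~c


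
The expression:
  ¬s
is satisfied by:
  {s: False}


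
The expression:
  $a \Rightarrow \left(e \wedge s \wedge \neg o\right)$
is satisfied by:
  {s: True, e: True, a: False, o: False}
  {s: True, e: False, a: False, o: False}
  {e: True, o: False, s: False, a: False}
  {o: False, e: False, s: False, a: False}
  {o: True, s: True, e: True, a: False}
  {o: True, s: True, e: False, a: False}
  {o: True, e: True, s: False, a: False}
  {o: True, e: False, s: False, a: False}
  {a: True, s: True, e: True, o: False}


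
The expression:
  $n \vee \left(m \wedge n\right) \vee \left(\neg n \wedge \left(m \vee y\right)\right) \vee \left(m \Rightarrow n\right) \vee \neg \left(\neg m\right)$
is always true.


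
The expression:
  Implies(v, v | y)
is always true.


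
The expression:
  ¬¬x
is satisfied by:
  {x: True}


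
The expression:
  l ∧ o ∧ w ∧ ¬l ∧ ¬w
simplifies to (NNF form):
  False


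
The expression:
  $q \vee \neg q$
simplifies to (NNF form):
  $\text{True}$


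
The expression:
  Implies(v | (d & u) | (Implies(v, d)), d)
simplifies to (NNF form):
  d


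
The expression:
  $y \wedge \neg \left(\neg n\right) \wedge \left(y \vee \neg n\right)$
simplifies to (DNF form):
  $n \wedge y$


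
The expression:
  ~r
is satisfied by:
  {r: False}


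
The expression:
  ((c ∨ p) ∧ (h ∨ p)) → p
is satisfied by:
  {p: True, h: False, c: False}
  {h: False, c: False, p: False}
  {p: True, c: True, h: False}
  {c: True, h: False, p: False}
  {p: True, h: True, c: False}
  {h: True, p: False, c: False}
  {p: True, c: True, h: True}


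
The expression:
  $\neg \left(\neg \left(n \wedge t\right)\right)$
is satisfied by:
  {t: True, n: True}


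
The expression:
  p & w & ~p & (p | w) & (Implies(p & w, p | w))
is never true.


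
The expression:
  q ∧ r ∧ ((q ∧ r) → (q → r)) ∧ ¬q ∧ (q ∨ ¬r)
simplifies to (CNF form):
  False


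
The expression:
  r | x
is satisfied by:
  {r: True, x: True}
  {r: True, x: False}
  {x: True, r: False}


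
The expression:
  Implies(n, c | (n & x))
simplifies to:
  c | x | ~n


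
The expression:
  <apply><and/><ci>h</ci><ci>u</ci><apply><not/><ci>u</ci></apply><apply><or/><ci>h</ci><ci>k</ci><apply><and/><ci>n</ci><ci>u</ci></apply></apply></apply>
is never true.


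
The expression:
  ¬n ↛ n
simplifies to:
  True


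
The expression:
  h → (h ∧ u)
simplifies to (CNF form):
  u ∨ ¬h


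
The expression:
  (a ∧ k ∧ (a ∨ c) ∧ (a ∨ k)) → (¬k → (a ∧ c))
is always true.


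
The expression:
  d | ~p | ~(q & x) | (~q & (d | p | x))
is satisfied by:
  {d: True, p: False, q: False, x: False}
  {d: False, p: False, q: False, x: False}
  {x: True, d: True, p: False, q: False}
  {x: True, d: False, p: False, q: False}
  {d: True, q: True, x: False, p: False}
  {q: True, x: False, p: False, d: False}
  {x: True, q: True, d: True, p: False}
  {x: True, q: True, d: False, p: False}
  {d: True, p: True, x: False, q: False}
  {p: True, x: False, q: False, d: False}
  {d: True, x: True, p: True, q: False}
  {x: True, p: True, d: False, q: False}
  {d: True, q: True, p: True, x: False}
  {q: True, p: True, x: False, d: False}
  {x: True, q: True, p: True, d: True}


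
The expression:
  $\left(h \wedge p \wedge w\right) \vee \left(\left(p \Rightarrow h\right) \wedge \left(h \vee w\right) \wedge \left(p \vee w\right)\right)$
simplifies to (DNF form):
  $\left(h \wedge p\right) \vee \left(w \wedge \neg p\right)$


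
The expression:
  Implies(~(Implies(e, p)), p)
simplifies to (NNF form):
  p | ~e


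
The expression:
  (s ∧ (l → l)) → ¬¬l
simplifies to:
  l ∨ ¬s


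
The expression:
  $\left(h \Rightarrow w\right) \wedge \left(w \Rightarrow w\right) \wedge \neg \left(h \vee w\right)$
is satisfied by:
  {w: False, h: False}


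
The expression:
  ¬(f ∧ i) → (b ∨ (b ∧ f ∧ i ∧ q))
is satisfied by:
  {i: True, b: True, f: True}
  {i: True, b: True, f: False}
  {b: True, f: True, i: False}
  {b: True, f: False, i: False}
  {i: True, f: True, b: False}


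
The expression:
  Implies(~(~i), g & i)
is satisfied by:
  {g: True, i: False}
  {i: False, g: False}
  {i: True, g: True}


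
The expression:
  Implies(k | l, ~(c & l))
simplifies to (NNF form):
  ~c | ~l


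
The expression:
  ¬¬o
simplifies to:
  o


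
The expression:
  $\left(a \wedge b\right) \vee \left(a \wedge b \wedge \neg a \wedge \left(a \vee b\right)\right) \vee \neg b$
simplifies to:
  $a \vee \neg b$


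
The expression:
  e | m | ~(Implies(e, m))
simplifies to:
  e | m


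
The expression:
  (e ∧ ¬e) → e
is always true.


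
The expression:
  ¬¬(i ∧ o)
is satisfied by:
  {i: True, o: True}


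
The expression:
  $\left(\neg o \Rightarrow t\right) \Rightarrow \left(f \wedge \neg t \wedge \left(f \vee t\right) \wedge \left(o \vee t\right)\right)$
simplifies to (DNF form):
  $\left(f \wedge \neg t\right) \vee \left(\neg o \wedge \neg t\right)$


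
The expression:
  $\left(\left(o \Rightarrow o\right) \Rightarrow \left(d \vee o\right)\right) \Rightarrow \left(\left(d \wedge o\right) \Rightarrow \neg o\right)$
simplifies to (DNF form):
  $\neg d \vee \neg o$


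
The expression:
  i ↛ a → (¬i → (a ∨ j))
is always true.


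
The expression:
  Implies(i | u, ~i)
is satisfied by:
  {i: False}


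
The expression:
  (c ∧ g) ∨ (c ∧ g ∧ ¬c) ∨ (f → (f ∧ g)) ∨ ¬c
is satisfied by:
  {g: True, c: False, f: False}
  {c: False, f: False, g: False}
  {f: True, g: True, c: False}
  {f: True, c: False, g: False}
  {g: True, c: True, f: False}
  {c: True, g: False, f: False}
  {f: True, c: True, g: True}


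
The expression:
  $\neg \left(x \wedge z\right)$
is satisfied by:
  {z: False, x: False}
  {x: True, z: False}
  {z: True, x: False}


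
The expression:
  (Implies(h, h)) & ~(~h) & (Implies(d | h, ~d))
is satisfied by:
  {h: True, d: False}


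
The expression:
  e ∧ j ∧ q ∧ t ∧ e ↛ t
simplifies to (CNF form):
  False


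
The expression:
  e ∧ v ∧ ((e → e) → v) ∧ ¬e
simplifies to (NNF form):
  False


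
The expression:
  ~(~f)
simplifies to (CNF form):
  f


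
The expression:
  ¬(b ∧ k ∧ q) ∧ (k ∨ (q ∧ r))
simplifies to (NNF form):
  (k ∧ ¬b) ∨ (k ∧ ¬q) ∨ (q ∧ r ∧ ¬k)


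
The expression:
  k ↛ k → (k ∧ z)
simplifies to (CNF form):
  True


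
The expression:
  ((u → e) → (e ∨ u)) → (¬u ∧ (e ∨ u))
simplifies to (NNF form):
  ¬u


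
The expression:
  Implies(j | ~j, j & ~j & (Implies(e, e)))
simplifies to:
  False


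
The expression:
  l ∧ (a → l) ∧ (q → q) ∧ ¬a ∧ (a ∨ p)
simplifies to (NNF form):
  l ∧ p ∧ ¬a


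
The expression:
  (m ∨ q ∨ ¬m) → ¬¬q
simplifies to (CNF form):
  q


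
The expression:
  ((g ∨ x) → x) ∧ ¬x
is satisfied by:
  {x: False, g: False}


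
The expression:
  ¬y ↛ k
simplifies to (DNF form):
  k ∨ ¬y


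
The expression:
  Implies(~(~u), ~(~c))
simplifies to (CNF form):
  c | ~u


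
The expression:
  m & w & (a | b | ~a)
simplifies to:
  m & w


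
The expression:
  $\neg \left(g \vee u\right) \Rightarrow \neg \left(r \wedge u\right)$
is always true.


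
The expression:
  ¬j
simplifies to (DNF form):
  ¬j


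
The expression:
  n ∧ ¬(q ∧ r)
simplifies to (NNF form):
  n ∧ (¬q ∨ ¬r)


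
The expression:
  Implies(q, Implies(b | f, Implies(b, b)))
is always true.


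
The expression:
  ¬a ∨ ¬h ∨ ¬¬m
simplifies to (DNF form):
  m ∨ ¬a ∨ ¬h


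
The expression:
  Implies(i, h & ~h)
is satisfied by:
  {i: False}


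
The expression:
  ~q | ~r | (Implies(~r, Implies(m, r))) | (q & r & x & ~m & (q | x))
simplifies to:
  True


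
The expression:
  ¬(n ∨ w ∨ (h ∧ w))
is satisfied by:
  {n: False, w: False}


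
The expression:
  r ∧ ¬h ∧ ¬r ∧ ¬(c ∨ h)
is never true.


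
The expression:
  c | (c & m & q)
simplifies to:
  c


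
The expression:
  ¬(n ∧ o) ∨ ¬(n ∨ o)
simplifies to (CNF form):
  ¬n ∨ ¬o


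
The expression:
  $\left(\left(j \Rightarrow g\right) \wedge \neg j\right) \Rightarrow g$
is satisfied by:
  {g: True, j: True}
  {g: True, j: False}
  {j: True, g: False}


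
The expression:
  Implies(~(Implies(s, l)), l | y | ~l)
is always true.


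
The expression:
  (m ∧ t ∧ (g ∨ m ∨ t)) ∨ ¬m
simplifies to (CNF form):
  t ∨ ¬m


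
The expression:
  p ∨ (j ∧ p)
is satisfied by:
  {p: True}


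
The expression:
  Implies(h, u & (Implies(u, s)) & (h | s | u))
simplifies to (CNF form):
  (s | ~h) & (u | ~h)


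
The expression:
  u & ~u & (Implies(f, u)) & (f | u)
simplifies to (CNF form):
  False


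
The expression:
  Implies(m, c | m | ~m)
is always true.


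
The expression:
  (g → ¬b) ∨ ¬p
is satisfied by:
  {p: False, b: False, g: False}
  {g: True, p: False, b: False}
  {b: True, p: False, g: False}
  {g: True, b: True, p: False}
  {p: True, g: False, b: False}
  {g: True, p: True, b: False}
  {b: True, p: True, g: False}


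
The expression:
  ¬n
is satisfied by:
  {n: False}


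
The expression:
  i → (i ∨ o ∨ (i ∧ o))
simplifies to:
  True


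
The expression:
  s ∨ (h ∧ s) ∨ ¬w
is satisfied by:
  {s: True, w: False}
  {w: False, s: False}
  {w: True, s: True}


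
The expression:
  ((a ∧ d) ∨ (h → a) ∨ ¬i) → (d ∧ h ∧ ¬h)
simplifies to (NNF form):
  h ∧ i ∧ ¬a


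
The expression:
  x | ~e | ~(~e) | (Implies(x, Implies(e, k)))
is always true.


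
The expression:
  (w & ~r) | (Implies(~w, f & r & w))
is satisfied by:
  {w: True}


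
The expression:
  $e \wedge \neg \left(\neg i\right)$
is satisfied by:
  {i: True, e: True}


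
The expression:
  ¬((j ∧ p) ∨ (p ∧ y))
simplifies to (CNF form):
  (¬j ∨ ¬p) ∧ (¬p ∨ ¬y)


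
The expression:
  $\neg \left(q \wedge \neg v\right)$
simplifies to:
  $v \vee \neg q$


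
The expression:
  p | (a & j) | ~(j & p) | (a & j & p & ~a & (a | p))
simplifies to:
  True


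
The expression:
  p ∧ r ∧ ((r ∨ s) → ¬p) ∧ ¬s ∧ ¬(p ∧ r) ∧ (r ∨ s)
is never true.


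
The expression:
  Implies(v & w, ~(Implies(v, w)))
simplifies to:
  ~v | ~w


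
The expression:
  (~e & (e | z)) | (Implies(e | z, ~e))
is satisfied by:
  {e: False}


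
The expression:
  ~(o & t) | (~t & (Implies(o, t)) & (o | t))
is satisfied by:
  {o: False, t: False}
  {t: True, o: False}
  {o: True, t: False}


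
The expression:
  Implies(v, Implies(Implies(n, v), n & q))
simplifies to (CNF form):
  (n | ~v) & (q | ~v)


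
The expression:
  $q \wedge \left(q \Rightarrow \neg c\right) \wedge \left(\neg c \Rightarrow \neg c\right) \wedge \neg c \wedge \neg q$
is never true.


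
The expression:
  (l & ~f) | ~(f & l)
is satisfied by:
  {l: False, f: False}
  {f: True, l: False}
  {l: True, f: False}


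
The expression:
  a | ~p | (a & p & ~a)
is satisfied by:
  {a: True, p: False}
  {p: False, a: False}
  {p: True, a: True}


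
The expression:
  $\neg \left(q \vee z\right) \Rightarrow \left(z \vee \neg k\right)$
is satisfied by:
  {q: True, z: True, k: False}
  {q: True, k: False, z: False}
  {z: True, k: False, q: False}
  {z: False, k: False, q: False}
  {q: True, z: True, k: True}
  {q: True, k: True, z: False}
  {z: True, k: True, q: False}


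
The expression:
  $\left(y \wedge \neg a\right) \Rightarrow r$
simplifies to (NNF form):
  $a \vee r \vee \neg y$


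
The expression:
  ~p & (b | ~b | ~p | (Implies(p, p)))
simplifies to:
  ~p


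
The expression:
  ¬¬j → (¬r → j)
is always true.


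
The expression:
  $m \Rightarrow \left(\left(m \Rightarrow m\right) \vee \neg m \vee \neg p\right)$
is always true.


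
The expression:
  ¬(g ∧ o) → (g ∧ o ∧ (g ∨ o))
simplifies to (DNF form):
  g ∧ o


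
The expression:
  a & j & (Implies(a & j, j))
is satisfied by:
  {a: True, j: True}


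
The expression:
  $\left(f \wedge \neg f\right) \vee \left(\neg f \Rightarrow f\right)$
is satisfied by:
  {f: True}


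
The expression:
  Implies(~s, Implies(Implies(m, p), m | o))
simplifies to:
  m | o | s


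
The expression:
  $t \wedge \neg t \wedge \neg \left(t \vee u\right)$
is never true.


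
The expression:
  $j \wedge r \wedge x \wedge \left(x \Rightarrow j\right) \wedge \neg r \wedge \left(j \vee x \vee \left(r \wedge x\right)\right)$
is never true.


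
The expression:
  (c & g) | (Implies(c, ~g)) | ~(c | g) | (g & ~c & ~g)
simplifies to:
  True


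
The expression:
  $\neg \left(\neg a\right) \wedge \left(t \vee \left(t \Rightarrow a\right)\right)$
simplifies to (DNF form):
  $a$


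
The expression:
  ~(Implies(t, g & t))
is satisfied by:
  {t: True, g: False}


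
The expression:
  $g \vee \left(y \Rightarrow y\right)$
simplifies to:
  $\text{True}$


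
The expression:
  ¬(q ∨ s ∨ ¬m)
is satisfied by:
  {m: True, q: False, s: False}


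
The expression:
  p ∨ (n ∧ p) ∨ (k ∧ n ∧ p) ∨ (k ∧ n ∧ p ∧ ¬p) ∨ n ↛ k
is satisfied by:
  {n: True, p: True, k: False}
  {p: True, k: False, n: False}
  {n: True, p: True, k: True}
  {p: True, k: True, n: False}
  {n: True, k: False, p: False}


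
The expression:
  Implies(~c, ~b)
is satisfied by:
  {c: True, b: False}
  {b: False, c: False}
  {b: True, c: True}


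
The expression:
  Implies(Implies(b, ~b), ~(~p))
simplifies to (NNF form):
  b | p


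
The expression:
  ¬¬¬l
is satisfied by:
  {l: False}


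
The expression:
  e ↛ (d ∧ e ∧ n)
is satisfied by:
  {e: True, d: False, n: False}
  {e: True, n: True, d: False}
  {e: True, d: True, n: False}


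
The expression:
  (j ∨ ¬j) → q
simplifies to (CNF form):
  q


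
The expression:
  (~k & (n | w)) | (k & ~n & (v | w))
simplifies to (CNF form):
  (n | ~n) & (k | n | w) & (n | v | w) & (~k | ~n) & (k | n | ~n) & (k | w | ~k) & (n | v | ~n) & (n | w | ~n) & (v | w | ~k) & (k | ~k | ~n) & (v | ~k | ~n) & (w | ~k | ~n)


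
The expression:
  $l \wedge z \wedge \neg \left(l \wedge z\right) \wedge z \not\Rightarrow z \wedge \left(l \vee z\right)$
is never true.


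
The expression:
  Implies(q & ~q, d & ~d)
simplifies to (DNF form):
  True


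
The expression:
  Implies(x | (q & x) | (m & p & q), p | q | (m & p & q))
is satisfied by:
  {q: True, p: True, x: False}
  {q: True, p: False, x: False}
  {p: True, q: False, x: False}
  {q: False, p: False, x: False}
  {x: True, q: True, p: True}
  {x: True, q: True, p: False}
  {x: True, p: True, q: False}


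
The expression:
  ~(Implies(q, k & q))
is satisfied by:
  {q: True, k: False}


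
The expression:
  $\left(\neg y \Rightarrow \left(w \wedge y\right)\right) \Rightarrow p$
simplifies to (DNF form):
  $p \vee \neg y$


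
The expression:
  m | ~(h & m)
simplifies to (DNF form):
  True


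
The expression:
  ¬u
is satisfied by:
  {u: False}


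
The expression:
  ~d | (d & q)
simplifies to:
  q | ~d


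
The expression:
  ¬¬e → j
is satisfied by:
  {j: True, e: False}
  {e: False, j: False}
  {e: True, j: True}


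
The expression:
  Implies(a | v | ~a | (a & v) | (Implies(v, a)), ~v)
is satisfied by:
  {v: False}


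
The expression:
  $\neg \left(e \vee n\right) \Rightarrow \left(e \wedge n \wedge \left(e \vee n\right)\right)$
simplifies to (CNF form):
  $e \vee n$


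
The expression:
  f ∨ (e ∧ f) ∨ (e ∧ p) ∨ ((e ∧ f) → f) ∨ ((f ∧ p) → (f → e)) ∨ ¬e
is always true.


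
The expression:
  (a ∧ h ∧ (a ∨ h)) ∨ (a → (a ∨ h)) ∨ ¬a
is always true.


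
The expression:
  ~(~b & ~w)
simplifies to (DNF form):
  b | w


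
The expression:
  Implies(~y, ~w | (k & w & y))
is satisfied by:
  {y: True, w: False}
  {w: False, y: False}
  {w: True, y: True}


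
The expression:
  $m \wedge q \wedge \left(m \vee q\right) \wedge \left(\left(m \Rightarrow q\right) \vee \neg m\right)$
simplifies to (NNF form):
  $m \wedge q$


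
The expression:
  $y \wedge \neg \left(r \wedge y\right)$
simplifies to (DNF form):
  $y \wedge \neg r$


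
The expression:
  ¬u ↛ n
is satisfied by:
  {n: True, u: False}
  {u: False, n: False}
  {u: True, n: True}


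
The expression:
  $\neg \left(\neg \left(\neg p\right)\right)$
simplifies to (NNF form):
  $\neg p$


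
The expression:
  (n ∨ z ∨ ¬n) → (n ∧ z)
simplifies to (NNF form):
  n ∧ z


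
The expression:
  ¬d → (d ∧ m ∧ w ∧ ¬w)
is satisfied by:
  {d: True}


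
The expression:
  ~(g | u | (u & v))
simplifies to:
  ~g & ~u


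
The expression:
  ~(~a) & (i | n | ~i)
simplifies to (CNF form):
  a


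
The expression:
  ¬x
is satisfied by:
  {x: False}


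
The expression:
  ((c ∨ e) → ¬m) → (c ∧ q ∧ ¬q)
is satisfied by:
  {m: True, c: True, e: True}
  {m: True, c: True, e: False}
  {m: True, e: True, c: False}


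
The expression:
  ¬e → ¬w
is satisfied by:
  {e: True, w: False}
  {w: False, e: False}
  {w: True, e: True}


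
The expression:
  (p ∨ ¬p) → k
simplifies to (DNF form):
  k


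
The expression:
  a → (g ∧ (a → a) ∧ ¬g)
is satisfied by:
  {a: False}


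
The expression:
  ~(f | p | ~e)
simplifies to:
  e & ~f & ~p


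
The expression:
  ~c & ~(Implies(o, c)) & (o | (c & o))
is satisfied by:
  {o: True, c: False}


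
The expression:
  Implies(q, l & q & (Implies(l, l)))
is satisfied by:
  {l: True, q: False}
  {q: False, l: False}
  {q: True, l: True}


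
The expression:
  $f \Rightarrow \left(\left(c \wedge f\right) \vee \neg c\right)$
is always true.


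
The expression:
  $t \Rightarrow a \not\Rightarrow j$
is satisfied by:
  {a: True, j: False, t: False}
  {j: False, t: False, a: False}
  {a: True, j: True, t: False}
  {j: True, a: False, t: False}
  {t: True, a: True, j: False}


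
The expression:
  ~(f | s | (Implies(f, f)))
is never true.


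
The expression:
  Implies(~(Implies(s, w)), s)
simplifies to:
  True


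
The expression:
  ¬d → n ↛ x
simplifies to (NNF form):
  d ∨ (n ∧ ¬x)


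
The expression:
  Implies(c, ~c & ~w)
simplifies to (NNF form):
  ~c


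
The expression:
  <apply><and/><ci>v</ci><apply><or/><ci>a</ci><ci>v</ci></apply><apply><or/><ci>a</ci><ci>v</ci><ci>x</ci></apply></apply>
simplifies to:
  <ci>v</ci>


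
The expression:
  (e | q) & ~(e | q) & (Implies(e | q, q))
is never true.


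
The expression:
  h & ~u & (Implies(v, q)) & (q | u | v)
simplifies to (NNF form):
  h & q & ~u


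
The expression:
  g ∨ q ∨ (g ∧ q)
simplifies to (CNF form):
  g ∨ q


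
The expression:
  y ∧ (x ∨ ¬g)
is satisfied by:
  {y: True, x: True, g: False}
  {y: True, g: False, x: False}
  {y: True, x: True, g: True}


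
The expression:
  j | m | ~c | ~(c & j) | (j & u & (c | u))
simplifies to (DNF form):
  True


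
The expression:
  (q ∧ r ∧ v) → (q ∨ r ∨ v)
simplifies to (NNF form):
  True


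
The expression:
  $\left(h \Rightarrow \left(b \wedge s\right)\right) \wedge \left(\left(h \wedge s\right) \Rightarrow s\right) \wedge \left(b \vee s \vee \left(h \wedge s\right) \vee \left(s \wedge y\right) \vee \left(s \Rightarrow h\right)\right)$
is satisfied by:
  {s: True, b: True, h: False}
  {s: True, b: False, h: False}
  {b: True, s: False, h: False}
  {s: False, b: False, h: False}
  {s: True, h: True, b: True}


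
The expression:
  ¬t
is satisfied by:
  {t: False}


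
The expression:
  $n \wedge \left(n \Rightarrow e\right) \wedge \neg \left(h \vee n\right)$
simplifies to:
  $\text{False}$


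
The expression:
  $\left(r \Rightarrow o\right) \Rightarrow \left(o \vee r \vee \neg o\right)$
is always true.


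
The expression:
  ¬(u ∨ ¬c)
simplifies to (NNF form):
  c ∧ ¬u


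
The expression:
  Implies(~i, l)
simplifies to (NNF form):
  i | l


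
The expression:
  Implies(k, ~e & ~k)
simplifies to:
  ~k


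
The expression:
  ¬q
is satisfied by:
  {q: False}


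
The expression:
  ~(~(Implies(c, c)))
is always true.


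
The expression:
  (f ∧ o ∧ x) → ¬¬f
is always true.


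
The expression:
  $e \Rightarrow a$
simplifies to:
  $a \vee \neg e$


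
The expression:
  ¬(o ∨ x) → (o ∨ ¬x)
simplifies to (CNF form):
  True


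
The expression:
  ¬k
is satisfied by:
  {k: False}


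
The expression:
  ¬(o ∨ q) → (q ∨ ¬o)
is always true.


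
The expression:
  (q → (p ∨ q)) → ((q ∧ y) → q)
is always true.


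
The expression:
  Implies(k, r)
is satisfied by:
  {r: True, k: False}
  {k: False, r: False}
  {k: True, r: True}


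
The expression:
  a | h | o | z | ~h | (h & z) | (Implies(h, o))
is always true.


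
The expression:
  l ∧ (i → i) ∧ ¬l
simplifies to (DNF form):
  False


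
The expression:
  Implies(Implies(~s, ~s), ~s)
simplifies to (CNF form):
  ~s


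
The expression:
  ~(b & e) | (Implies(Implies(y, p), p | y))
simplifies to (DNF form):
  p | y | ~b | ~e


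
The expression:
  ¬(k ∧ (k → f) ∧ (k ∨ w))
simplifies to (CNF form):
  ¬f ∨ ¬k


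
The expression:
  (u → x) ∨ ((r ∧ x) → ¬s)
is always true.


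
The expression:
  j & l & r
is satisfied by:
  {r: True, j: True, l: True}


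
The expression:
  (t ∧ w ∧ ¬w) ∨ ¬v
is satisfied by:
  {v: False}


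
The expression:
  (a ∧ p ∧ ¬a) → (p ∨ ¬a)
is always true.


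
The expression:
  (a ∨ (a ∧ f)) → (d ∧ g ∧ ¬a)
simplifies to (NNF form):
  ¬a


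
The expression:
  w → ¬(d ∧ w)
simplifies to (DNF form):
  ¬d ∨ ¬w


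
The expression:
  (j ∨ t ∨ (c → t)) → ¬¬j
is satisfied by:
  {j: True, c: True, t: False}
  {j: True, c: False, t: False}
  {t: True, j: True, c: True}
  {t: True, j: True, c: False}
  {c: True, t: False, j: False}


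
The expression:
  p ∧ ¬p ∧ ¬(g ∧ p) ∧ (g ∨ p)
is never true.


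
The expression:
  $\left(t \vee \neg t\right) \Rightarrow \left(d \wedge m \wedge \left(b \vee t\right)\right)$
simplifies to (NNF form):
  $d \wedge m \wedge \left(b \vee t\right)$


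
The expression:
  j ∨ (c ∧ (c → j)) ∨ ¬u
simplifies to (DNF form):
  j ∨ ¬u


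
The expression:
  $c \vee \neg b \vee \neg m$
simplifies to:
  $c \vee \neg b \vee \neg m$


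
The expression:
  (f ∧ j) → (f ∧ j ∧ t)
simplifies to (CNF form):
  t ∨ ¬f ∨ ¬j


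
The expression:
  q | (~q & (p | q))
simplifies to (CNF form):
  p | q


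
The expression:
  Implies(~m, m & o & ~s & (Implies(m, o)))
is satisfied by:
  {m: True}


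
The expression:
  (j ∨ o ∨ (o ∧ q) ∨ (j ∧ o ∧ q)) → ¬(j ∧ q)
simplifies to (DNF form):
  ¬j ∨ ¬q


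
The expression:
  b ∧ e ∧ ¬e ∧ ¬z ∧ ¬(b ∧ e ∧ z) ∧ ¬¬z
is never true.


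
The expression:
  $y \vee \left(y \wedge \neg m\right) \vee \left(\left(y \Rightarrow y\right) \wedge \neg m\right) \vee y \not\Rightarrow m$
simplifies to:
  $y \vee \neg m$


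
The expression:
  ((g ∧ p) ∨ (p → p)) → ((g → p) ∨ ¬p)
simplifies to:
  True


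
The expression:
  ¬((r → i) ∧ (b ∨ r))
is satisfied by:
  {r: False, b: False, i: False}
  {i: True, r: False, b: False}
  {r: True, i: False, b: False}
  {b: True, r: True, i: False}


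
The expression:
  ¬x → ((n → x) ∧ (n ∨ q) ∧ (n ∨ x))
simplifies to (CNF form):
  x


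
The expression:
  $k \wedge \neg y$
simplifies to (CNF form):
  $k \wedge \neg y$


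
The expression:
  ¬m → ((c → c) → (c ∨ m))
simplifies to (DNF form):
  c ∨ m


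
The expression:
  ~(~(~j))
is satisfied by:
  {j: False}


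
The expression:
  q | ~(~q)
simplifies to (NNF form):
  q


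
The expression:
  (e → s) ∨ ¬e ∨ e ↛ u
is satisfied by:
  {s: True, u: False, e: False}
  {u: False, e: False, s: False}
  {s: True, e: True, u: False}
  {e: True, u: False, s: False}
  {s: True, u: True, e: False}
  {u: True, s: False, e: False}
  {s: True, e: True, u: True}


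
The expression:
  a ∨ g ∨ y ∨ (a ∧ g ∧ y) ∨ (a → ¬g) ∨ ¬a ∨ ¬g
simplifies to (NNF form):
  True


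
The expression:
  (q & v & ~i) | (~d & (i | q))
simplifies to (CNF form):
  (i | q) & (v | ~d) & (~d | ~i)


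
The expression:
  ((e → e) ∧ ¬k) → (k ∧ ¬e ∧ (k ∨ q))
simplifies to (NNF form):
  k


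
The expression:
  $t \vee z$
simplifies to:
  $t \vee z$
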